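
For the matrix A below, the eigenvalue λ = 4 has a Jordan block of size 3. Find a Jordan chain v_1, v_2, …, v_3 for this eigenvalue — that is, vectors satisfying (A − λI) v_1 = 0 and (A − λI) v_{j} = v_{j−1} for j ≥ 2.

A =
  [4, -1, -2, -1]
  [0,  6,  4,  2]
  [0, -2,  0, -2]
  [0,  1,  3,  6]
A Jordan chain for λ = 4 of length 3:
v_1 = (1, -2, 2, -2)ᵀ
v_2 = (-1, 2, -2, 1)ᵀ
v_3 = (0, 1, 0, 0)ᵀ

Let N = A − (4)·I. We want v_3 with N^3 v_3 = 0 but N^2 v_3 ≠ 0; then v_{j-1} := N · v_j for j = 3, …, 2.

Pick v_3 = (0, 1, 0, 0)ᵀ.
Then v_2 = N · v_3 = (-1, 2, -2, 1)ᵀ.
Then v_1 = N · v_2 = (1, -2, 2, -2)ᵀ.

Sanity check: (A − (4)·I) v_1 = (0, 0, 0, 0)ᵀ = 0. ✓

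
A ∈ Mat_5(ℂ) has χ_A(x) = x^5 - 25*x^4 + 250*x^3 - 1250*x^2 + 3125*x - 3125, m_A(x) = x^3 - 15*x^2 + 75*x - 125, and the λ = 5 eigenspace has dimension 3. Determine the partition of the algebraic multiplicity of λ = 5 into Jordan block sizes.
Block sizes for λ = 5: [3, 1, 1]

Step 1 — from the characteristic polynomial, algebraic multiplicity of λ = 5 is 5. From dim ker(A − (5)·I) = 3, there are exactly 3 Jordan blocks for λ = 5.
Step 2 — from the minimal polynomial, the factor (x − 5)^3 tells us the largest block for λ = 5 has size 3.
Step 3 — with total size 5, 3 blocks, and largest block 3, the block sizes (in nonincreasing order) are [3, 1, 1].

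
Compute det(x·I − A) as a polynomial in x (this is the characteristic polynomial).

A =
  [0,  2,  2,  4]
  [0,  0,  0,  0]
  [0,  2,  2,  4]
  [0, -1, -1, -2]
x^4

Expanding det(x·I − A) (e.g. by cofactor expansion or by noting that A is similar to its Jordan form J, which has the same characteristic polynomial as A) gives
  χ_A(x) = x^4
which factors as x^4. The eigenvalues (with algebraic multiplicities) are λ = 0 with multiplicity 4.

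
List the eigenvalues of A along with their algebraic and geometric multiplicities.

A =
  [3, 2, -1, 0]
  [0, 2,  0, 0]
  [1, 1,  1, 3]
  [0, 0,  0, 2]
λ = 2: alg = 4, geom = 2

Step 1 — factor the characteristic polynomial to read off the algebraic multiplicities:
  χ_A(x) = (x - 2)^4

Step 2 — compute geometric multiplicities via the rank-nullity identity g(λ) = n − rank(A − λI):
  rank(A − (2)·I) = 2, so dim ker(A − (2)·I) = n − 2 = 2

Summary:
  λ = 2: algebraic multiplicity = 4, geometric multiplicity = 2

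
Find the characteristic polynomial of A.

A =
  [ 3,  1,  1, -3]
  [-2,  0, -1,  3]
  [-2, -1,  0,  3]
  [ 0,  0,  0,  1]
x^4 - 4*x^3 + 6*x^2 - 4*x + 1

Expanding det(x·I − A) (e.g. by cofactor expansion or by noting that A is similar to its Jordan form J, which has the same characteristic polynomial as A) gives
  χ_A(x) = x^4 - 4*x^3 + 6*x^2 - 4*x + 1
which factors as (x - 1)^4. The eigenvalues (with algebraic multiplicities) are λ = 1 with multiplicity 4.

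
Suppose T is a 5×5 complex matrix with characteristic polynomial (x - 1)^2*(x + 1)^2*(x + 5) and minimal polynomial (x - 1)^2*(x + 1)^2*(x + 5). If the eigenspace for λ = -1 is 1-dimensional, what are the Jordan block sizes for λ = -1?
Block sizes for λ = -1: [2]

Step 1 — from the characteristic polynomial, algebraic multiplicity of λ = -1 is 2. From dim ker(T − (-1)·I) = 1, there are exactly 1 Jordan blocks for λ = -1.
Step 2 — from the minimal polynomial, the factor (x + 1)^2 tells us the largest block for λ = -1 has size 2.
Step 3 — with total size 2, 1 blocks, and largest block 2, the block sizes (in nonincreasing order) are [2].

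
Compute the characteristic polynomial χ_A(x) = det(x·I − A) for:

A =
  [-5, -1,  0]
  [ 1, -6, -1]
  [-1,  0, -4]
x^3 + 15*x^2 + 75*x + 125

Expanding det(x·I − A) (e.g. by cofactor expansion or by noting that A is similar to its Jordan form J, which has the same characteristic polynomial as A) gives
  χ_A(x) = x^3 + 15*x^2 + 75*x + 125
which factors as (x + 5)^3. The eigenvalues (with algebraic multiplicities) are λ = -5 with multiplicity 3.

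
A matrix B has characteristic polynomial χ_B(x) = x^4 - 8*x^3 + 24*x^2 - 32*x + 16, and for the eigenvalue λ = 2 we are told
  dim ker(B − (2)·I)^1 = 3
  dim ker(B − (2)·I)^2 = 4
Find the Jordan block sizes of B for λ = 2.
Block sizes for λ = 2: [2, 1, 1]

From the dimensions of kernels of powers, the number of Jordan blocks of size at least j is d_j − d_{j−1} where d_j = dim ker(N^j) (with d_0 = 0). Computing the differences gives [3, 1].
The number of blocks of size exactly k is (#blocks of size ≥ k) − (#blocks of size ≥ k + 1), so the partition is: 2 block(s) of size 1, 1 block(s) of size 2.
In nonincreasing order the block sizes are [2, 1, 1].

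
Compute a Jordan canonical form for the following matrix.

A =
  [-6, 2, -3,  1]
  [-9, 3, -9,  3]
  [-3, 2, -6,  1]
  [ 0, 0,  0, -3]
J_2(-3) ⊕ J_1(-3) ⊕ J_1(-3)

The characteristic polynomial is
  det(x·I − A) = x^4 + 12*x^3 + 54*x^2 + 108*x + 81 = (x + 3)^4

Eigenvalues and multiplicities (the geometric multiplicity of λ is n − rank(A − λI), which equals the number of Jordan blocks for λ):
  λ = -3: algebraic multiplicity = 4, geometric multiplicity = 3

Determining the block sizes for each eigenvalue:
  λ = -3: 3 blocks summing to 4 forces exactly one block of size 2 and the rest size 1 → block sizes [2, 1, 1]

Assembling the blocks gives a Jordan form
J =
  [-3,  1,  0,  0]
  [ 0, -3,  0,  0]
  [ 0,  0, -3,  0]
  [ 0,  0,  0, -3]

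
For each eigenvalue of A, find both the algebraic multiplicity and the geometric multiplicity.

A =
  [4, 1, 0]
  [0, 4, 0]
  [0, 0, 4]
λ = 4: alg = 3, geom = 2

Step 1 — factor the characteristic polynomial to read off the algebraic multiplicities:
  χ_A(x) = (x - 4)^3

Step 2 — compute geometric multiplicities via the rank-nullity identity g(λ) = n − rank(A − λI):
  rank(A − (4)·I) = 1, so dim ker(A − (4)·I) = n − 1 = 2

Summary:
  λ = 4: algebraic multiplicity = 3, geometric multiplicity = 2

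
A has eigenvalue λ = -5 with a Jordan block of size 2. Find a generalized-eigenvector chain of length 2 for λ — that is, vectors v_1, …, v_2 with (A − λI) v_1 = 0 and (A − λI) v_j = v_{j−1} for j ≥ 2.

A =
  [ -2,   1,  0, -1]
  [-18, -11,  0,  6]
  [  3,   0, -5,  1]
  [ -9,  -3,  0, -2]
A Jordan chain for λ = -5 of length 2:
v_1 = (3, -18, 3, -9)ᵀ
v_2 = (1, 0, 0, 0)ᵀ

Let N = A − (-5)·I. We want v_2 with N^2 v_2 = 0 but N^1 v_2 ≠ 0; then v_{j-1} := N · v_j for j = 2, …, 2.

Pick v_2 = (1, 0, 0, 0)ᵀ.
Then v_1 = N · v_2 = (3, -18, 3, -9)ᵀ.

Sanity check: (A − (-5)·I) v_1 = (0, 0, 0, 0)ᵀ = 0. ✓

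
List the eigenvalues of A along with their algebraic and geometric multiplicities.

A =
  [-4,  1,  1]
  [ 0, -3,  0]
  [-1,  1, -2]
λ = -3: alg = 3, geom = 2

Step 1 — factor the characteristic polynomial to read off the algebraic multiplicities:
  χ_A(x) = (x + 3)^3

Step 2 — compute geometric multiplicities via the rank-nullity identity g(λ) = n − rank(A − λI):
  rank(A − (-3)·I) = 1, so dim ker(A − (-3)·I) = n − 1 = 2

Summary:
  λ = -3: algebraic multiplicity = 3, geometric multiplicity = 2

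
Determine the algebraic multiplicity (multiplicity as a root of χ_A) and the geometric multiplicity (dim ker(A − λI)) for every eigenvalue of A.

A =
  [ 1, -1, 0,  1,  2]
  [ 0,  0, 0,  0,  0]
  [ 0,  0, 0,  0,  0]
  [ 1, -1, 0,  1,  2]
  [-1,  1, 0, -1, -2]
λ = 0: alg = 5, geom = 4

Step 1 — factor the characteristic polynomial to read off the algebraic multiplicities:
  χ_A(x) = x^5

Step 2 — compute geometric multiplicities via the rank-nullity identity g(λ) = n − rank(A − λI):
  rank(A − (0)·I) = 1, so dim ker(A − (0)·I) = n − 1 = 4

Summary:
  λ = 0: algebraic multiplicity = 5, geometric multiplicity = 4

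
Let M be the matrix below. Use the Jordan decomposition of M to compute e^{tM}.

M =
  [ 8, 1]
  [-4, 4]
e^{tM} =
  [2*t*exp(6*t) + exp(6*t), t*exp(6*t)]
  [-4*t*exp(6*t), -2*t*exp(6*t) + exp(6*t)]

Strategy: write M = P · J · P⁻¹ where J is a Jordan canonical form, so e^{tM} = P · e^{tJ} · P⁻¹, and e^{tJ} can be computed block-by-block.

M has Jordan form
J =
  [6, 1]
  [0, 6]
(up to reordering of blocks).

Per-block formulas:
  For a 2×2 Jordan block J_2(6): exp(t · J_2(6)) = e^(6t)·(I + t·N), where N is the 2×2 nilpotent shift.

After assembling e^{tJ} and conjugating by P, we get:

e^{tM} =
  [2*t*exp(6*t) + exp(6*t), t*exp(6*t)]
  [-4*t*exp(6*t), -2*t*exp(6*t) + exp(6*t)]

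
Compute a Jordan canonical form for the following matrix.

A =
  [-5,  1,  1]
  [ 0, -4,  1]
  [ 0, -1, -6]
J_2(-5) ⊕ J_1(-5)

The characteristic polynomial is
  det(x·I − A) = x^3 + 15*x^2 + 75*x + 125 = (x + 5)^3

Eigenvalues and multiplicities (the geometric multiplicity of λ is n − rank(A − λI), which equals the number of Jordan blocks for λ):
  λ = -5: algebraic multiplicity = 3, geometric multiplicity = 2

Determining the block sizes for each eigenvalue:
  λ = -5: 2 blocks summing to 3 forces exactly one block of size 2 and the rest size 1 → block sizes [2, 1]

Assembling the blocks gives a Jordan form
J =
  [-5,  1,  0]
  [ 0, -5,  0]
  [ 0,  0, -5]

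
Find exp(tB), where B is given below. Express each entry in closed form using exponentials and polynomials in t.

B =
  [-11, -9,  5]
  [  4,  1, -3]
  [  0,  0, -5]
e^{tB} =
  [-6*t*exp(-5*t) + exp(-5*t), -9*t*exp(-5*t), -3*t^2*exp(-5*t)/2 + 5*t*exp(-5*t)]
  [4*t*exp(-5*t), 6*t*exp(-5*t) + exp(-5*t), t^2*exp(-5*t) - 3*t*exp(-5*t)]
  [0, 0, exp(-5*t)]

Strategy: write B = P · J · P⁻¹ where J is a Jordan canonical form, so e^{tB} = P · e^{tJ} · P⁻¹, and e^{tJ} can be computed block-by-block.

B has Jordan form
J =
  [-5,  1,  0]
  [ 0, -5,  1]
  [ 0,  0, -5]
(up to reordering of blocks).

Per-block formulas:
  For a 3×3 Jordan block J_3(-5): exp(t · J_3(-5)) = e^(-5t)·(I + t·N + (t^2/2)·N^2), where N is the 3×3 nilpotent shift.

After assembling e^{tJ} and conjugating by P, we get:

e^{tB} =
  [-6*t*exp(-5*t) + exp(-5*t), -9*t*exp(-5*t), -3*t^2*exp(-5*t)/2 + 5*t*exp(-5*t)]
  [4*t*exp(-5*t), 6*t*exp(-5*t) + exp(-5*t), t^2*exp(-5*t) - 3*t*exp(-5*t)]
  [0, 0, exp(-5*t)]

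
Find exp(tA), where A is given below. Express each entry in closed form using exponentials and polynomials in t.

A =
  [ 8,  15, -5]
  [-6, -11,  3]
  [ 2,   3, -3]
e^{tA} =
  [10*t*exp(-2*t) + exp(-2*t), 15*t*exp(-2*t), -5*t*exp(-2*t)]
  [-6*t*exp(-2*t), -9*t*exp(-2*t) + exp(-2*t), 3*t*exp(-2*t)]
  [2*t*exp(-2*t), 3*t*exp(-2*t), -t*exp(-2*t) + exp(-2*t)]

Strategy: write A = P · J · P⁻¹ where J is a Jordan canonical form, so e^{tA} = P · e^{tJ} · P⁻¹, and e^{tJ} can be computed block-by-block.

A has Jordan form
J =
  [-2,  1,  0]
  [ 0, -2,  0]
  [ 0,  0, -2]
(up to reordering of blocks).

Per-block formulas:
  For a 2×2 Jordan block J_2(-2): exp(t · J_2(-2)) = e^(-2t)·(I + t·N), where N is the 2×2 nilpotent shift.
  For a 1×1 block at λ = -2: exp(t · [-2]) = [e^(-2t)].

After assembling e^{tJ} and conjugating by P, we get:

e^{tA} =
  [10*t*exp(-2*t) + exp(-2*t), 15*t*exp(-2*t), -5*t*exp(-2*t)]
  [-6*t*exp(-2*t), -9*t*exp(-2*t) + exp(-2*t), 3*t*exp(-2*t)]
  [2*t*exp(-2*t), 3*t*exp(-2*t), -t*exp(-2*t) + exp(-2*t)]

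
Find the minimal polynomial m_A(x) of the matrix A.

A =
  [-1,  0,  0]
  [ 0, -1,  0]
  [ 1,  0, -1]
x^2 + 2*x + 1

The characteristic polynomial is χ_A(x) = (x + 1)^3, so the eigenvalues are known. The minimal polynomial is
  m_A(x) = Π_λ (x − λ)^{k_λ}
where k_λ is the size of the *largest* Jordan block for λ (equivalently, the smallest k with (A − λI)^k v = 0 for every generalised eigenvector v of λ).

  λ = -1: largest Jordan block has size 2, contributing (x + 1)^2

So m_A(x) = (x + 1)^2 = x^2 + 2*x + 1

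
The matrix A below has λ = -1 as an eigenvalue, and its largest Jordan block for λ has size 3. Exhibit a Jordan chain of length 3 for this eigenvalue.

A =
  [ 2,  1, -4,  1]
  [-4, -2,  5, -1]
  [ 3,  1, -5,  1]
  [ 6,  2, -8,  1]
A Jordan chain for λ = -1 of length 3:
v_1 = (-1, 1, -1, -2)ᵀ
v_2 = (3, -4, 3, 6)ᵀ
v_3 = (1, 0, 0, 0)ᵀ

Let N = A − (-1)·I. We want v_3 with N^3 v_3 = 0 but N^2 v_3 ≠ 0; then v_{j-1} := N · v_j for j = 3, …, 2.

Pick v_3 = (1, 0, 0, 0)ᵀ.
Then v_2 = N · v_3 = (3, -4, 3, 6)ᵀ.
Then v_1 = N · v_2 = (-1, 1, -1, -2)ᵀ.

Sanity check: (A − (-1)·I) v_1 = (0, 0, 0, 0)ᵀ = 0. ✓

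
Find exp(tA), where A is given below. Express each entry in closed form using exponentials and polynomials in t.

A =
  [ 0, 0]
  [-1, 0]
e^{tA} =
  [1, 0]
  [-t, 1]

Strategy: write A = P · J · P⁻¹ where J is a Jordan canonical form, so e^{tA} = P · e^{tJ} · P⁻¹, and e^{tJ} can be computed block-by-block.

A has Jordan form
J =
  [0, 1]
  [0, 0]
(up to reordering of blocks).

Per-block formulas:
  For a 2×2 Jordan block J_2(0): exp(t · J_2(0)) = e^(0t)·(I + t·N), where N is the 2×2 nilpotent shift.

After assembling e^{tJ} and conjugating by P, we get:

e^{tA} =
  [1, 0]
  [-t, 1]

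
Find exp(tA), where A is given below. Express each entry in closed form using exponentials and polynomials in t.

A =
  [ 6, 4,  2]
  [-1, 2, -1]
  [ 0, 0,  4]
e^{tA} =
  [2*t*exp(4*t) + exp(4*t), 4*t*exp(4*t), 2*t*exp(4*t)]
  [-t*exp(4*t), -2*t*exp(4*t) + exp(4*t), -t*exp(4*t)]
  [0, 0, exp(4*t)]

Strategy: write A = P · J · P⁻¹ where J is a Jordan canonical form, so e^{tA} = P · e^{tJ} · P⁻¹, and e^{tJ} can be computed block-by-block.

A has Jordan form
J =
  [4, 1, 0]
  [0, 4, 0]
  [0, 0, 4]
(up to reordering of blocks).

Per-block formulas:
  For a 2×2 Jordan block J_2(4): exp(t · J_2(4)) = e^(4t)·(I + t·N), where N is the 2×2 nilpotent shift.
  For a 1×1 block at λ = 4: exp(t · [4]) = [e^(4t)].

After assembling e^{tJ} and conjugating by P, we get:

e^{tA} =
  [2*t*exp(4*t) + exp(4*t), 4*t*exp(4*t), 2*t*exp(4*t)]
  [-t*exp(4*t), -2*t*exp(4*t) + exp(4*t), -t*exp(4*t)]
  [0, 0, exp(4*t)]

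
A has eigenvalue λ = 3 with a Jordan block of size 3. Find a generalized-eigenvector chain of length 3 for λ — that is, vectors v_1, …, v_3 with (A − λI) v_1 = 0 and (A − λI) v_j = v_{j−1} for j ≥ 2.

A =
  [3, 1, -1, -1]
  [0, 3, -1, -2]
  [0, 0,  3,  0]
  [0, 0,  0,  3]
A Jordan chain for λ = 3 of length 3:
v_1 = (-1, 0, 0, 0)ᵀ
v_2 = (-1, -1, 0, 0)ᵀ
v_3 = (0, 0, 1, 0)ᵀ

Let N = A − (3)·I. We want v_3 with N^3 v_3 = 0 but N^2 v_3 ≠ 0; then v_{j-1} := N · v_j for j = 3, …, 2.

Pick v_3 = (0, 0, 1, 0)ᵀ.
Then v_2 = N · v_3 = (-1, -1, 0, 0)ᵀ.
Then v_1 = N · v_2 = (-1, 0, 0, 0)ᵀ.

Sanity check: (A − (3)·I) v_1 = (0, 0, 0, 0)ᵀ = 0. ✓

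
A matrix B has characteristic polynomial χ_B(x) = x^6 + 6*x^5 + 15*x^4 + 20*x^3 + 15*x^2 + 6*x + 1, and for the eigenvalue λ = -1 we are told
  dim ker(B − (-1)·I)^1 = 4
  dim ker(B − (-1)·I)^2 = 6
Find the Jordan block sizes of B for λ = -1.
Block sizes for λ = -1: [2, 2, 1, 1]

From the dimensions of kernels of powers, the number of Jordan blocks of size at least j is d_j − d_{j−1} where d_j = dim ker(N^j) (with d_0 = 0). Computing the differences gives [4, 2].
The number of blocks of size exactly k is (#blocks of size ≥ k) − (#blocks of size ≥ k + 1), so the partition is: 2 block(s) of size 1, 2 block(s) of size 2.
In nonincreasing order the block sizes are [2, 2, 1, 1].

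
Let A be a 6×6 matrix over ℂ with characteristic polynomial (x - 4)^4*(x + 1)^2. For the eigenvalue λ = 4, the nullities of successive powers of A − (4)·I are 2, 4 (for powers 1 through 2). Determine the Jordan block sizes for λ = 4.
Block sizes for λ = 4: [2, 2]

From the dimensions of kernels of powers, the number of Jordan blocks of size at least j is d_j − d_{j−1} where d_j = dim ker(N^j) (with d_0 = 0). Computing the differences gives [2, 2].
The number of blocks of size exactly k is (#blocks of size ≥ k) − (#blocks of size ≥ k + 1), so the partition is: 2 block(s) of size 2.
In nonincreasing order the block sizes are [2, 2].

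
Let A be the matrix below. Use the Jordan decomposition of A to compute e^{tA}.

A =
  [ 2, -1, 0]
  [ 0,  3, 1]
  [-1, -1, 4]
e^{tA} =
  [t^2*exp(3*t)/2 - t*exp(3*t) + exp(3*t), t^2*exp(3*t)/2 - t*exp(3*t), -t^2*exp(3*t)/2]
  [-t^2*exp(3*t)/2, -t^2*exp(3*t)/2 + exp(3*t), t^2*exp(3*t)/2 + t*exp(3*t)]
  [-t*exp(3*t), -t*exp(3*t), t*exp(3*t) + exp(3*t)]

Strategy: write A = P · J · P⁻¹ where J is a Jordan canonical form, so e^{tA} = P · e^{tJ} · P⁻¹, and e^{tJ} can be computed block-by-block.

A has Jordan form
J =
  [3, 1, 0]
  [0, 3, 1]
  [0, 0, 3]
(up to reordering of blocks).

Per-block formulas:
  For a 3×3 Jordan block J_3(3): exp(t · J_3(3)) = e^(3t)·(I + t·N + (t^2/2)·N^2), where N is the 3×3 nilpotent shift.

After assembling e^{tJ} and conjugating by P, we get:

e^{tA} =
  [t^2*exp(3*t)/2 - t*exp(3*t) + exp(3*t), t^2*exp(3*t)/2 - t*exp(3*t), -t^2*exp(3*t)/2]
  [-t^2*exp(3*t)/2, -t^2*exp(3*t)/2 + exp(3*t), t^2*exp(3*t)/2 + t*exp(3*t)]
  [-t*exp(3*t), -t*exp(3*t), t*exp(3*t) + exp(3*t)]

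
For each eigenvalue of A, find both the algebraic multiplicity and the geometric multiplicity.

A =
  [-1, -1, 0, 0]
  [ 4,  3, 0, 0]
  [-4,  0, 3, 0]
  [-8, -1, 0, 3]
λ = 1: alg = 2, geom = 1; λ = 3: alg = 2, geom = 2

Step 1 — factor the characteristic polynomial to read off the algebraic multiplicities:
  χ_A(x) = (x - 3)^2*(x - 1)^2

Step 2 — compute geometric multiplicities via the rank-nullity identity g(λ) = n − rank(A − λI):
  rank(A − (1)·I) = 3, so dim ker(A − (1)·I) = n − 3 = 1
  rank(A − (3)·I) = 2, so dim ker(A − (3)·I) = n − 2 = 2

Summary:
  λ = 1: algebraic multiplicity = 2, geometric multiplicity = 1
  λ = 3: algebraic multiplicity = 2, geometric multiplicity = 2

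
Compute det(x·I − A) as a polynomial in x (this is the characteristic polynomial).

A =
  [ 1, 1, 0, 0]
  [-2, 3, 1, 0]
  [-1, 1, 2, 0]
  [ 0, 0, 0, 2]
x^4 - 8*x^3 + 24*x^2 - 32*x + 16

Expanding det(x·I − A) (e.g. by cofactor expansion or by noting that A is similar to its Jordan form J, which has the same characteristic polynomial as A) gives
  χ_A(x) = x^4 - 8*x^3 + 24*x^2 - 32*x + 16
which factors as (x - 2)^4. The eigenvalues (with algebraic multiplicities) are λ = 2 with multiplicity 4.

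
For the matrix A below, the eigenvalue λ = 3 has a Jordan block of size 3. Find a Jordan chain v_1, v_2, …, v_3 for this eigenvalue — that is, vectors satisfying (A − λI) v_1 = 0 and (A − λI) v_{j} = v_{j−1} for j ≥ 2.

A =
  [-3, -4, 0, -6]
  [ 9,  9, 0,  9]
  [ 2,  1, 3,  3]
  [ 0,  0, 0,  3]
A Jordan chain for λ = 3 of length 3:
v_1 = (0, 0, -3, 0)ᵀ
v_2 = (-6, 9, 2, 0)ᵀ
v_3 = (1, 0, 0, 0)ᵀ

Let N = A − (3)·I. We want v_3 with N^3 v_3 = 0 but N^2 v_3 ≠ 0; then v_{j-1} := N · v_j for j = 3, …, 2.

Pick v_3 = (1, 0, 0, 0)ᵀ.
Then v_2 = N · v_3 = (-6, 9, 2, 0)ᵀ.
Then v_1 = N · v_2 = (0, 0, -3, 0)ᵀ.

Sanity check: (A − (3)·I) v_1 = (0, 0, 0, 0)ᵀ = 0. ✓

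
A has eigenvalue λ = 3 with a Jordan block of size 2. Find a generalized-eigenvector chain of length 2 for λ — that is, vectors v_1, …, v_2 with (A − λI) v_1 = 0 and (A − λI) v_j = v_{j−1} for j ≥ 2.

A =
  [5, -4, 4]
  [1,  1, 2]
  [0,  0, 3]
A Jordan chain for λ = 3 of length 2:
v_1 = (2, 1, 0)ᵀ
v_2 = (1, 0, 0)ᵀ

Let N = A − (3)·I. We want v_2 with N^2 v_2 = 0 but N^1 v_2 ≠ 0; then v_{j-1} := N · v_j for j = 2, …, 2.

Pick v_2 = (1, 0, 0)ᵀ.
Then v_1 = N · v_2 = (2, 1, 0)ᵀ.

Sanity check: (A − (3)·I) v_1 = (0, 0, 0)ᵀ = 0. ✓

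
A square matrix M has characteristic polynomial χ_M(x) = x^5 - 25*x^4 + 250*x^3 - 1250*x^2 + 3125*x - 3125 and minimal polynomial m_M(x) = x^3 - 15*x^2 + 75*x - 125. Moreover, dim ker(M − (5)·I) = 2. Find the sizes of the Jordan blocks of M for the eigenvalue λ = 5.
Block sizes for λ = 5: [3, 2]

Step 1 — from the characteristic polynomial, algebraic multiplicity of λ = 5 is 5. From dim ker(M − (5)·I) = 2, there are exactly 2 Jordan blocks for λ = 5.
Step 2 — from the minimal polynomial, the factor (x − 5)^3 tells us the largest block for λ = 5 has size 3.
Step 3 — with total size 5, 2 blocks, and largest block 3, the block sizes (in nonincreasing order) are [3, 2].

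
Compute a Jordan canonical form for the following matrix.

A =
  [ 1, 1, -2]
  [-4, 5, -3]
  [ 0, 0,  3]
J_3(3)

The characteristic polynomial is
  det(x·I − A) = x^3 - 9*x^2 + 27*x - 27 = (x - 3)^3

Eigenvalues and multiplicities (the geometric multiplicity of λ is n − rank(A − λI), which equals the number of Jordan blocks for λ):
  λ = 3: algebraic multiplicity = 3, geometric multiplicity = 1

Determining the block sizes for each eigenvalue:
  λ = 3: one block (gm = 1), so the single block has size am = 3 → block sizes [3]

Assembling the blocks gives a Jordan form
J =
  [3, 1, 0]
  [0, 3, 1]
  [0, 0, 3]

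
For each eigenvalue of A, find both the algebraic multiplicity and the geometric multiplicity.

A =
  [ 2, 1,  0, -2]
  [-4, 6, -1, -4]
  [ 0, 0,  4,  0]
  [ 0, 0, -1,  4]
λ = 4: alg = 4, geom = 2

Step 1 — factor the characteristic polynomial to read off the algebraic multiplicities:
  χ_A(x) = (x - 4)^4

Step 2 — compute geometric multiplicities via the rank-nullity identity g(λ) = n − rank(A − λI):
  rank(A − (4)·I) = 2, so dim ker(A − (4)·I) = n − 2 = 2

Summary:
  λ = 4: algebraic multiplicity = 4, geometric multiplicity = 2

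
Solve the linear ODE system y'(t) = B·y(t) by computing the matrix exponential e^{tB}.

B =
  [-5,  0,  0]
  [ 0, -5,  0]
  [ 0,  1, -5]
e^{tB} =
  [exp(-5*t), 0, 0]
  [0, exp(-5*t), 0]
  [0, t*exp(-5*t), exp(-5*t)]

Strategy: write B = P · J · P⁻¹ where J is a Jordan canonical form, so e^{tB} = P · e^{tJ} · P⁻¹, and e^{tJ} can be computed block-by-block.

B has Jordan form
J =
  [-5,  1,  0]
  [ 0, -5,  0]
  [ 0,  0, -5]
(up to reordering of blocks).

Per-block formulas:
  For a 1×1 block at λ = -5: exp(t · [-5]) = [e^(-5t)].
  For a 2×2 Jordan block J_2(-5): exp(t · J_2(-5)) = e^(-5t)·(I + t·N), where N is the 2×2 nilpotent shift.

After assembling e^{tJ} and conjugating by P, we get:

e^{tB} =
  [exp(-5*t), 0, 0]
  [0, exp(-5*t), 0]
  [0, t*exp(-5*t), exp(-5*t)]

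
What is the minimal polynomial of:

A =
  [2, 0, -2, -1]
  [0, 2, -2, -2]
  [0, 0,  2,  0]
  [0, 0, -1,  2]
x^3 - 6*x^2 + 12*x - 8

The characteristic polynomial is χ_A(x) = (x - 2)^4, so the eigenvalues are known. The minimal polynomial is
  m_A(x) = Π_λ (x − λ)^{k_λ}
where k_λ is the size of the *largest* Jordan block for λ (equivalently, the smallest k with (A − λI)^k v = 0 for every generalised eigenvector v of λ).

  λ = 2: largest Jordan block has size 3, contributing (x − 2)^3

So m_A(x) = (x - 2)^3 = x^3 - 6*x^2 + 12*x - 8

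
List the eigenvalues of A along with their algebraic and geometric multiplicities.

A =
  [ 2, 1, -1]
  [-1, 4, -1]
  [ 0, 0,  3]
λ = 3: alg = 3, geom = 2

Step 1 — factor the characteristic polynomial to read off the algebraic multiplicities:
  χ_A(x) = (x - 3)^3

Step 2 — compute geometric multiplicities via the rank-nullity identity g(λ) = n − rank(A − λI):
  rank(A − (3)·I) = 1, so dim ker(A − (3)·I) = n − 1 = 2

Summary:
  λ = 3: algebraic multiplicity = 3, geometric multiplicity = 2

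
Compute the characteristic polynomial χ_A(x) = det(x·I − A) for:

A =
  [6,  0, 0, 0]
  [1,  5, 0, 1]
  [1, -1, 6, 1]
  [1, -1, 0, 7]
x^4 - 24*x^3 + 216*x^2 - 864*x + 1296

Expanding det(x·I − A) (e.g. by cofactor expansion or by noting that A is similar to its Jordan form J, which has the same characteristic polynomial as A) gives
  χ_A(x) = x^4 - 24*x^3 + 216*x^2 - 864*x + 1296
which factors as (x - 6)^4. The eigenvalues (with algebraic multiplicities) are λ = 6 with multiplicity 4.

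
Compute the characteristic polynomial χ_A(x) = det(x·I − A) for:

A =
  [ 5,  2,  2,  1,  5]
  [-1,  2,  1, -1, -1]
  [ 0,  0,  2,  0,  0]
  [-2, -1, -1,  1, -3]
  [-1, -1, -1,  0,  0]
x^5 - 10*x^4 + 40*x^3 - 80*x^2 + 80*x - 32

Expanding det(x·I − A) (e.g. by cofactor expansion or by noting that A is similar to its Jordan form J, which has the same characteristic polynomial as A) gives
  χ_A(x) = x^5 - 10*x^4 + 40*x^3 - 80*x^2 + 80*x - 32
which factors as (x - 2)^5. The eigenvalues (with algebraic multiplicities) are λ = 2 with multiplicity 5.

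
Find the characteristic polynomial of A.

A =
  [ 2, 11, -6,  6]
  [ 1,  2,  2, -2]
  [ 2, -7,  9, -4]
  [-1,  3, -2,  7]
x^4 - 20*x^3 + 150*x^2 - 500*x + 625

Expanding det(x·I − A) (e.g. by cofactor expansion or by noting that A is similar to its Jordan form J, which has the same characteristic polynomial as A) gives
  χ_A(x) = x^4 - 20*x^3 + 150*x^2 - 500*x + 625
which factors as (x - 5)^4. The eigenvalues (with algebraic multiplicities) are λ = 5 with multiplicity 4.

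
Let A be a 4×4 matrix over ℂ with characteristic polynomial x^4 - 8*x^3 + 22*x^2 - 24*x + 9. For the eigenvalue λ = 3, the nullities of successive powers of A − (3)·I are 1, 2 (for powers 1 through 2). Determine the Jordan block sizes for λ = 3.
Block sizes for λ = 3: [2]

From the dimensions of kernels of powers, the number of Jordan blocks of size at least j is d_j − d_{j−1} where d_j = dim ker(N^j) (with d_0 = 0). Computing the differences gives [1, 1].
The number of blocks of size exactly k is (#blocks of size ≥ k) − (#blocks of size ≥ k + 1), so the partition is: 1 block(s) of size 2.
In nonincreasing order the block sizes are [2].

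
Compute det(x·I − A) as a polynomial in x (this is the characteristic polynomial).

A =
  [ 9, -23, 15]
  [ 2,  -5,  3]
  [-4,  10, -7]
x^3 + 3*x^2 + 3*x + 1

Expanding det(x·I − A) (e.g. by cofactor expansion or by noting that A is similar to its Jordan form J, which has the same characteristic polynomial as A) gives
  χ_A(x) = x^3 + 3*x^2 + 3*x + 1
which factors as (x + 1)^3. The eigenvalues (with algebraic multiplicities) are λ = -1 with multiplicity 3.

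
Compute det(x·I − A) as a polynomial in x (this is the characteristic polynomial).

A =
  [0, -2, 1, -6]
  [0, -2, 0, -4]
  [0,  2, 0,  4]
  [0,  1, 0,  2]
x^4

Expanding det(x·I − A) (e.g. by cofactor expansion or by noting that A is similar to its Jordan form J, which has the same characteristic polynomial as A) gives
  χ_A(x) = x^4
which factors as x^4. The eigenvalues (with algebraic multiplicities) are λ = 0 with multiplicity 4.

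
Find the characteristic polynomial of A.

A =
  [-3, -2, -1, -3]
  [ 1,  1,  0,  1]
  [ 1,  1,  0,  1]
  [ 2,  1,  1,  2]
x^4

Expanding det(x·I − A) (e.g. by cofactor expansion or by noting that A is similar to its Jordan form J, which has the same characteristic polynomial as A) gives
  χ_A(x) = x^4
which factors as x^4. The eigenvalues (with algebraic multiplicities) are λ = 0 with multiplicity 4.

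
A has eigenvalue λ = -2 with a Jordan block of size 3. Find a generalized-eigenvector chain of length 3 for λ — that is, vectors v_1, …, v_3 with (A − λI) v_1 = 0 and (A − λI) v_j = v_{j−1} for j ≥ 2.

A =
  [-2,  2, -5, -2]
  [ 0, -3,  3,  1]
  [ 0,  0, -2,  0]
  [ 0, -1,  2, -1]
A Jordan chain for λ = -2 of length 3:
v_1 = (2, -1, 0, -1)ᵀ
v_2 = (-5, 3, 0, 2)ᵀ
v_3 = (0, 0, 1, 0)ᵀ

Let N = A − (-2)·I. We want v_3 with N^3 v_3 = 0 but N^2 v_3 ≠ 0; then v_{j-1} := N · v_j for j = 3, …, 2.

Pick v_3 = (0, 0, 1, 0)ᵀ.
Then v_2 = N · v_3 = (-5, 3, 0, 2)ᵀ.
Then v_1 = N · v_2 = (2, -1, 0, -1)ᵀ.

Sanity check: (A − (-2)·I) v_1 = (0, 0, 0, 0)ᵀ = 0. ✓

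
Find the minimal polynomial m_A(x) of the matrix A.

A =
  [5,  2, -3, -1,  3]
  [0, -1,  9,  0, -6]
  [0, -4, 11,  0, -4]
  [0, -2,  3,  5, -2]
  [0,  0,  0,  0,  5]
x^3 - 15*x^2 + 75*x - 125

The characteristic polynomial is χ_A(x) = (x - 5)^5, so the eigenvalues are known. The minimal polynomial is
  m_A(x) = Π_λ (x − λ)^{k_λ}
where k_λ is the size of the *largest* Jordan block for λ (equivalently, the smallest k with (A − λI)^k v = 0 for every generalised eigenvector v of λ).

  λ = 5: largest Jordan block has size 3, contributing (x − 5)^3

So m_A(x) = (x - 5)^3 = x^3 - 15*x^2 + 75*x - 125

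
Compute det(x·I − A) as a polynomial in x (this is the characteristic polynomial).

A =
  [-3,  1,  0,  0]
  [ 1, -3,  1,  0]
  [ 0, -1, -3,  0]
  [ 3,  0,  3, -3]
x^4 + 12*x^3 + 54*x^2 + 108*x + 81

Expanding det(x·I − A) (e.g. by cofactor expansion or by noting that A is similar to its Jordan form J, which has the same characteristic polynomial as A) gives
  χ_A(x) = x^4 + 12*x^3 + 54*x^2 + 108*x + 81
which factors as (x + 3)^4. The eigenvalues (with algebraic multiplicities) are λ = -3 with multiplicity 4.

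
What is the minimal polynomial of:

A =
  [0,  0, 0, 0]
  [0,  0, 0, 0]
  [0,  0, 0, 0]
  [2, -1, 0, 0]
x^2

The characteristic polynomial is χ_A(x) = x^4, so the eigenvalues are known. The minimal polynomial is
  m_A(x) = Π_λ (x − λ)^{k_λ}
where k_λ is the size of the *largest* Jordan block for λ (equivalently, the smallest k with (A − λI)^k v = 0 for every generalised eigenvector v of λ).

  λ = 0: largest Jordan block has size 2, contributing (x − 0)^2

So m_A(x) = x^2 = x^2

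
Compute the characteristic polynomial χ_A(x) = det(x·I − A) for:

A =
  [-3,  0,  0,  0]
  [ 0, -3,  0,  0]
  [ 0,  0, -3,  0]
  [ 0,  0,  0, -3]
x^4 + 12*x^3 + 54*x^2 + 108*x + 81

Expanding det(x·I − A) (e.g. by cofactor expansion or by noting that A is similar to its Jordan form J, which has the same characteristic polynomial as A) gives
  χ_A(x) = x^4 + 12*x^3 + 54*x^2 + 108*x + 81
which factors as (x + 3)^4. The eigenvalues (with algebraic multiplicities) are λ = -3 with multiplicity 4.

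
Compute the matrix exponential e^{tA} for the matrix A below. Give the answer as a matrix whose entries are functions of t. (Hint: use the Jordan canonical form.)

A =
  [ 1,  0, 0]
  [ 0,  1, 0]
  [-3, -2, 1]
e^{tA} =
  [exp(t), 0, 0]
  [0, exp(t), 0]
  [-3*t*exp(t), -2*t*exp(t), exp(t)]

Strategy: write A = P · J · P⁻¹ where J is a Jordan canonical form, so e^{tA} = P · e^{tJ} · P⁻¹, and e^{tJ} can be computed block-by-block.

A has Jordan form
J =
  [1, 1, 0]
  [0, 1, 0]
  [0, 0, 1]
(up to reordering of blocks).

Per-block formulas:
  For a 2×2 Jordan block J_2(1): exp(t · J_2(1)) = e^(1t)·(I + t·N), where N is the 2×2 nilpotent shift.
  For a 1×1 block at λ = 1: exp(t · [1]) = [e^(1t)].

After assembling e^{tJ} and conjugating by P, we get:

e^{tA} =
  [exp(t), 0, 0]
  [0, exp(t), 0]
  [-3*t*exp(t), -2*t*exp(t), exp(t)]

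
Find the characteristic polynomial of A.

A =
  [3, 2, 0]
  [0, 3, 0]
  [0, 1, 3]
x^3 - 9*x^2 + 27*x - 27

Expanding det(x·I − A) (e.g. by cofactor expansion or by noting that A is similar to its Jordan form J, which has the same characteristic polynomial as A) gives
  χ_A(x) = x^3 - 9*x^2 + 27*x - 27
which factors as (x - 3)^3. The eigenvalues (with algebraic multiplicities) are λ = 3 with multiplicity 3.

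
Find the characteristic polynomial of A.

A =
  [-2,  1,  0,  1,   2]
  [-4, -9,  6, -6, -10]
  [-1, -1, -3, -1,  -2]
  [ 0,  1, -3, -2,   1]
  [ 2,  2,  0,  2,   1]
x^5 + 15*x^4 + 90*x^3 + 270*x^2 + 405*x + 243

Expanding det(x·I − A) (e.g. by cofactor expansion or by noting that A is similar to its Jordan form J, which has the same characteristic polynomial as A) gives
  χ_A(x) = x^5 + 15*x^4 + 90*x^3 + 270*x^2 + 405*x + 243
which factors as (x + 3)^5. The eigenvalues (with algebraic multiplicities) are λ = -3 with multiplicity 5.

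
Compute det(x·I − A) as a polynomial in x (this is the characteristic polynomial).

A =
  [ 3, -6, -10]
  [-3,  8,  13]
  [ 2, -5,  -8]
x^3 - 3*x^2 + 3*x - 1

Expanding det(x·I − A) (e.g. by cofactor expansion or by noting that A is similar to its Jordan form J, which has the same characteristic polynomial as A) gives
  χ_A(x) = x^3 - 3*x^2 + 3*x - 1
which factors as (x - 1)^3. The eigenvalues (with algebraic multiplicities) are λ = 1 with multiplicity 3.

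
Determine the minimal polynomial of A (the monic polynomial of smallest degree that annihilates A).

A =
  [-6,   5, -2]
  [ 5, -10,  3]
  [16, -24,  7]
x^3 + 9*x^2 + 27*x + 27

The characteristic polynomial is χ_A(x) = (x + 3)^3, so the eigenvalues are known. The minimal polynomial is
  m_A(x) = Π_λ (x − λ)^{k_λ}
where k_λ is the size of the *largest* Jordan block for λ (equivalently, the smallest k with (A − λI)^k v = 0 for every generalised eigenvector v of λ).

  λ = -3: largest Jordan block has size 3, contributing (x + 3)^3

So m_A(x) = (x + 3)^3 = x^3 + 9*x^2 + 27*x + 27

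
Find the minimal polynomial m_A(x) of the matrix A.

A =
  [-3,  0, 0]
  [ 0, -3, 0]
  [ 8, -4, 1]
x^2 + 2*x - 3

The characteristic polynomial is χ_A(x) = (x - 1)*(x + 3)^2, so the eigenvalues are known. The minimal polynomial is
  m_A(x) = Π_λ (x − λ)^{k_λ}
where k_λ is the size of the *largest* Jordan block for λ (equivalently, the smallest k with (A − λI)^k v = 0 for every generalised eigenvector v of λ).

  λ = -3: largest Jordan block has size 1, contributing (x + 3)
  λ = 1: largest Jordan block has size 1, contributing (x − 1)

So m_A(x) = (x - 1)*(x + 3) = x^2 + 2*x - 3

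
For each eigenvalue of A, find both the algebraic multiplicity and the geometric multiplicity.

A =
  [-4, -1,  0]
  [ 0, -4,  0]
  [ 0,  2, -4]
λ = -4: alg = 3, geom = 2

Step 1 — factor the characteristic polynomial to read off the algebraic multiplicities:
  χ_A(x) = (x + 4)^3

Step 2 — compute geometric multiplicities via the rank-nullity identity g(λ) = n − rank(A − λI):
  rank(A − (-4)·I) = 1, so dim ker(A − (-4)·I) = n − 1 = 2

Summary:
  λ = -4: algebraic multiplicity = 3, geometric multiplicity = 2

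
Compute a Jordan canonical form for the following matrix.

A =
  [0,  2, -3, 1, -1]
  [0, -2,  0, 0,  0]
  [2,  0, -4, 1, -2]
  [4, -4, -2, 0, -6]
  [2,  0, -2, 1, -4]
J_2(-2) ⊕ J_2(-2) ⊕ J_1(-2)

The characteristic polynomial is
  det(x·I − A) = x^5 + 10*x^4 + 40*x^3 + 80*x^2 + 80*x + 32 = (x + 2)^5

Eigenvalues and multiplicities (the geometric multiplicity of λ is n − rank(A − λI), which equals the number of Jordan blocks for λ):
  λ = -2: algebraic multiplicity = 5, geometric multiplicity = 3

Determining the block sizes for each eigenvalue:
  λ = -2: with am = 5 and gm = 3, the partition is not yet determined (e.g. several partitions of 5 into 3 parts exist). Let N = A − (-2)·I. Computing rank(N^1) = 2, rank(N^2) = 0; the number of blocks of size ≥ j is rank(N^{j−1}) − rank(N^j), giving [3, 2]. So we have 2 block(s) of size 2, 1 block(s) of size 1 → block sizes [2, 2, 1]

Assembling the blocks gives a Jordan form
J =
  [-2,  1,  0,  0,  0]
  [ 0, -2,  0,  0,  0]
  [ 0,  0, -2,  1,  0]
  [ 0,  0,  0, -2,  0]
  [ 0,  0,  0,  0, -2]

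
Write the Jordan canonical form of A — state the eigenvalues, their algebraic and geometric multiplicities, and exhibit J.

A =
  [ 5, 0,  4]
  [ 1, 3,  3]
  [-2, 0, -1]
J_1(1) ⊕ J_2(3)

The characteristic polynomial is
  det(x·I − A) = x^3 - 7*x^2 + 15*x - 9 = (x - 3)^2*(x - 1)

Eigenvalues and multiplicities (the geometric multiplicity of λ is n − rank(A − λI), which equals the number of Jordan blocks for λ):
  λ = 1: algebraic multiplicity = 1, geometric multiplicity = 1
  λ = 3: algebraic multiplicity = 2, geometric multiplicity = 1

Determining the block sizes for each eigenvalue:
  λ = 1: one block (gm = 1), so the single block has size am = 1 → block sizes [1]
  λ = 3: one block (gm = 1), so the single block has size am = 2 → block sizes [2]

Assembling the blocks gives a Jordan form
J =
  [1, 0, 0]
  [0, 3, 1]
  [0, 0, 3]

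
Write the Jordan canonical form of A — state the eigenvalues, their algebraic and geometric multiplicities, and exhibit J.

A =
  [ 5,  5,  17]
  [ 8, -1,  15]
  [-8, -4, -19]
J_3(-5)

The characteristic polynomial is
  det(x·I − A) = x^3 + 15*x^2 + 75*x + 125 = (x + 5)^3

Eigenvalues and multiplicities (the geometric multiplicity of λ is n − rank(A − λI), which equals the number of Jordan blocks for λ):
  λ = -5: algebraic multiplicity = 3, geometric multiplicity = 1

Determining the block sizes for each eigenvalue:
  λ = -5: one block (gm = 1), so the single block has size am = 3 → block sizes [3]

Assembling the blocks gives a Jordan form
J =
  [-5,  1,  0]
  [ 0, -5,  1]
  [ 0,  0, -5]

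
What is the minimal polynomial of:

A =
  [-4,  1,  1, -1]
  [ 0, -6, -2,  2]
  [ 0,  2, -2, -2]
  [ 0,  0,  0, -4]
x^2 + 8*x + 16

The characteristic polynomial is χ_A(x) = (x + 4)^4, so the eigenvalues are known. The minimal polynomial is
  m_A(x) = Π_λ (x − λ)^{k_λ}
where k_λ is the size of the *largest* Jordan block for λ (equivalently, the smallest k with (A − λI)^k v = 0 for every generalised eigenvector v of λ).

  λ = -4: largest Jordan block has size 2, contributing (x + 4)^2

So m_A(x) = (x + 4)^2 = x^2 + 8*x + 16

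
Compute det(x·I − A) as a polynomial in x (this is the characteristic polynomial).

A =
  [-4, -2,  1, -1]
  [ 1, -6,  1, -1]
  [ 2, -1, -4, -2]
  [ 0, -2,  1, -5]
x^4 + 19*x^3 + 135*x^2 + 425*x + 500

Expanding det(x·I − A) (e.g. by cofactor expansion or by noting that A is similar to its Jordan form J, which has the same characteristic polynomial as A) gives
  χ_A(x) = x^4 + 19*x^3 + 135*x^2 + 425*x + 500
which factors as (x + 4)*(x + 5)^3. The eigenvalues (with algebraic multiplicities) are λ = -5 with multiplicity 3, λ = -4 with multiplicity 1.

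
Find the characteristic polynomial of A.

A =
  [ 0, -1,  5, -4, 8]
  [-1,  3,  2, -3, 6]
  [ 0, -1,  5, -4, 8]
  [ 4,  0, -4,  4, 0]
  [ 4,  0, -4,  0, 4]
x^5 - 16*x^4 + 96*x^3 - 256*x^2 + 256*x

Expanding det(x·I − A) (e.g. by cofactor expansion or by noting that A is similar to its Jordan form J, which has the same characteristic polynomial as A) gives
  χ_A(x) = x^5 - 16*x^4 + 96*x^3 - 256*x^2 + 256*x
which factors as x*(x - 4)^4. The eigenvalues (with algebraic multiplicities) are λ = 0 with multiplicity 1, λ = 4 with multiplicity 4.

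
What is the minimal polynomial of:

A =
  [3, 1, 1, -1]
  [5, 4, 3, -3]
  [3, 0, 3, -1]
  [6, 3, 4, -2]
x^3 - 6*x^2 + 12*x - 8

The characteristic polynomial is χ_A(x) = (x - 2)^4, so the eigenvalues are known. The minimal polynomial is
  m_A(x) = Π_λ (x − λ)^{k_λ}
where k_λ is the size of the *largest* Jordan block for λ (equivalently, the smallest k with (A − λI)^k v = 0 for every generalised eigenvector v of λ).

  λ = 2: largest Jordan block has size 3, contributing (x − 2)^3

So m_A(x) = (x - 2)^3 = x^3 - 6*x^2 + 12*x - 8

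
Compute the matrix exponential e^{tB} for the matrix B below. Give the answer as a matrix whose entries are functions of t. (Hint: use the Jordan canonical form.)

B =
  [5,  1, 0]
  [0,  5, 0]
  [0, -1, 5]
e^{tB} =
  [exp(5*t), t*exp(5*t), 0]
  [0, exp(5*t), 0]
  [0, -t*exp(5*t), exp(5*t)]

Strategy: write B = P · J · P⁻¹ where J is a Jordan canonical form, so e^{tB} = P · e^{tJ} · P⁻¹, and e^{tJ} can be computed block-by-block.

B has Jordan form
J =
  [5, 1, 0]
  [0, 5, 0]
  [0, 0, 5]
(up to reordering of blocks).

Per-block formulas:
  For a 1×1 block at λ = 5: exp(t · [5]) = [e^(5t)].
  For a 2×2 Jordan block J_2(5): exp(t · J_2(5)) = e^(5t)·(I + t·N), where N is the 2×2 nilpotent shift.

After assembling e^{tJ} and conjugating by P, we get:

e^{tB} =
  [exp(5*t), t*exp(5*t), 0]
  [0, exp(5*t), 0]
  [0, -t*exp(5*t), exp(5*t)]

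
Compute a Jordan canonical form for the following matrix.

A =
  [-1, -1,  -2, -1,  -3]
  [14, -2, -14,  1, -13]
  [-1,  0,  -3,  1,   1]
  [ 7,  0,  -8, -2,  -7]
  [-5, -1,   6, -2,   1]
J_2(-3) ⊕ J_2(-3) ⊕ J_1(5)

The characteristic polynomial is
  det(x·I − A) = x^5 + 7*x^4 - 6*x^3 - 162*x^2 - 459*x - 405 = (x - 5)*(x + 3)^4

Eigenvalues and multiplicities (the geometric multiplicity of λ is n − rank(A − λI), which equals the number of Jordan blocks for λ):
  λ = -3: algebraic multiplicity = 4, geometric multiplicity = 2
  λ = 5: algebraic multiplicity = 1, geometric multiplicity = 1

Determining the block sizes for each eigenvalue:
  λ = -3: with am = 4 and gm = 2, the partition is not yet determined (e.g. several partitions of 4 into 2 parts exist). Let N = A − (-3)·I. Computing rank(N^1) = 3, rank(N^2) = 1; the number of blocks of size ≥ j is rank(N^{j−1}) − rank(N^j), giving [2, 2]. So we have 2 block(s) of size 2 → block sizes [2, 2]
  λ = 5: one block (gm = 1), so the single block has size am = 1 → block sizes [1]

Assembling the blocks gives a Jordan form
J =
  [-3,  1,  0,  0, 0]
  [ 0, -3,  0,  0, 0]
  [ 0,  0, -3,  1, 0]
  [ 0,  0,  0, -3, 0]
  [ 0,  0,  0,  0, 5]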